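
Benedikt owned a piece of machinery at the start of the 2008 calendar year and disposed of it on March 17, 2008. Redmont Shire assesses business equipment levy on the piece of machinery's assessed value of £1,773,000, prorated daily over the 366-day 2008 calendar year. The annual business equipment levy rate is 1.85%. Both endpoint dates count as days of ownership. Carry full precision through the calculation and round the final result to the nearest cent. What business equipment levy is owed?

Days held (January 1 – March 17, 2008): 77 out of 366
Tax = £1,773,000 × 1.85% × 77/366 = £6,900.6516

£6,900.65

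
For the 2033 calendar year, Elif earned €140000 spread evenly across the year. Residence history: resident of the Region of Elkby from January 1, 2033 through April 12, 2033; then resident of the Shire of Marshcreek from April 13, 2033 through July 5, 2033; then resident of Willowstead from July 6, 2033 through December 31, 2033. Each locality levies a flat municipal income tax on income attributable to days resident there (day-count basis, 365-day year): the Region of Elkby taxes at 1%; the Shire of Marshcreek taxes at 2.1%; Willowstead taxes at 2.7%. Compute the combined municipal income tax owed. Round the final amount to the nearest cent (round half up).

The Region of Elkby, January 1 – April 12, 2033: 102 days → €140000 × 1% × 102/365 = €391.2329
The Shire of Marshcreek, April 13 – July 5, 2033: 84 days → €140000 × 2.1% × 84/365 = €676.6027
Willowstead, July 6 – December 31, 2033: 179 days → €140000 × 2.7% × 179/365 = €1853.7534
Total = €2921.5890

€2921.59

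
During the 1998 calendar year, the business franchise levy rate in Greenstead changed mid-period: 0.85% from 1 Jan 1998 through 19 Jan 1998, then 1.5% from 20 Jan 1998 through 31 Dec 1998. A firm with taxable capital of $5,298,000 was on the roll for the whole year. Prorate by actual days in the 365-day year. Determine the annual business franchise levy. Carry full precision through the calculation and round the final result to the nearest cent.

1 Jan – 19 Jan 1998: 19 days at 0.85% → $5,298,000 × 0.85% × 19/365 = $2,344.1836
20 Jan – 31 Dec 1998: 346 days at 1.5% → $5,298,000 × 1.5% × 346/365 = $75,333.2055
Total = $77,677.3890

$77,677.39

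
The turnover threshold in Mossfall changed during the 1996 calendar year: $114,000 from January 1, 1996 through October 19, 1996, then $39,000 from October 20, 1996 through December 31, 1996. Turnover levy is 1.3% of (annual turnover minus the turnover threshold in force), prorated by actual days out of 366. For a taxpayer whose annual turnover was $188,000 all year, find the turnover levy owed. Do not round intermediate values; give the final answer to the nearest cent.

January 1 – October 19, 1996: 293 days, exemption $114,000 → ($188,000 − $114,000) × 1.3% × 293/366 = $770.1257
October 20 – December 31, 1996: 73 days, exemption $39,000 → ($188,000 − $39,000) × 1.3% × 73/366 = $386.3415
Total = $1,156.4672

$1,156.47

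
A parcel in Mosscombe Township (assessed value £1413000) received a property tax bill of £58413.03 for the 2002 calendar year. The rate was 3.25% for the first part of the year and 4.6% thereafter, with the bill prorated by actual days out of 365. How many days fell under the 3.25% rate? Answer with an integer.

126 days

Let d = days at the first rate; then 365 − d days at the second rate.
£1413000 × [3.25%·d + 4.6%·(365−d)] / 365 = £58413.03
Solving gives d = 126, so the new rate took effect on 7 May 2002.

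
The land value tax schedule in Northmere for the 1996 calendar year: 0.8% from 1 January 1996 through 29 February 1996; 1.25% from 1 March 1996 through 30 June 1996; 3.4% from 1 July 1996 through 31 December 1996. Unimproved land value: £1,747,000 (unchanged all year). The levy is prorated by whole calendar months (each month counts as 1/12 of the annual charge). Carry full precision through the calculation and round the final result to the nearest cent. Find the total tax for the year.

£39,307.50

1 January – 29 February 1996: 2 months at 0.8% → £1,747,000 × 0.8% × 2/12 = £2,329.3333
1 March – 30 June 1996: 4 months at 1.25% → £1,747,000 × 1.25% × 4/12 = £7,279.1667
1 July – 31 December 1996: 6 months at 3.4% → £1,747,000 × 3.4% × 6/12 = £29,699.0000
Total = £39,307.5000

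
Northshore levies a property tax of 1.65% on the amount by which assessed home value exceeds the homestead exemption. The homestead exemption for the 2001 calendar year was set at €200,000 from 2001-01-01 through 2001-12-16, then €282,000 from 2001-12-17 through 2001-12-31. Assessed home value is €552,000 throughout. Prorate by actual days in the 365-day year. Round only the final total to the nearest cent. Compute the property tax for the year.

€5,752.40

2001-01-01 to 2001-12-16: 350 days, exemption €200,000 → (€552,000 − €200,000) × 1.65% × 350/365 = €5,569.3151
2001-12-17 to 2001-12-31: 15 days, exemption €282,000 → (€552,000 − €282,000) × 1.65% × 15/365 = €183.0822
Total = €5,752.3973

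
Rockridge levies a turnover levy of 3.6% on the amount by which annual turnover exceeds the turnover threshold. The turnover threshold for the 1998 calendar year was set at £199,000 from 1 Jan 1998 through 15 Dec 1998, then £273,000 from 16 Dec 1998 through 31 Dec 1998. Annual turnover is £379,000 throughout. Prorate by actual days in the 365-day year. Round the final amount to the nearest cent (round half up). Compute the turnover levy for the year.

£6,363.22

1 Jan – 15 Dec 1998: 349 days, exemption £199,000 → (£379,000 − £199,000) × 3.6% × 349/365 = £6,195.9452
16 Dec – 31 Dec 1998: 16 days, exemption £273,000 → (£379,000 − £273,000) × 3.6% × 16/365 = £167.2767
Total = £6,363.2219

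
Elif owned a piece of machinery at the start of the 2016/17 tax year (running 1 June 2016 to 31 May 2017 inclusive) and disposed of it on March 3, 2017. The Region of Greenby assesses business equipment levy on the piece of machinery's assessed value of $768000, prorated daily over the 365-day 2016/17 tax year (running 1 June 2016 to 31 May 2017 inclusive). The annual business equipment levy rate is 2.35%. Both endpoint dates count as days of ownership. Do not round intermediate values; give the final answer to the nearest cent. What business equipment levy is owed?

$13647.25

Days held (June 1, 2016 – March 3, 2017): 276 out of 365
Tax = $768000 × 2.35% × 276/365 = $13647.2548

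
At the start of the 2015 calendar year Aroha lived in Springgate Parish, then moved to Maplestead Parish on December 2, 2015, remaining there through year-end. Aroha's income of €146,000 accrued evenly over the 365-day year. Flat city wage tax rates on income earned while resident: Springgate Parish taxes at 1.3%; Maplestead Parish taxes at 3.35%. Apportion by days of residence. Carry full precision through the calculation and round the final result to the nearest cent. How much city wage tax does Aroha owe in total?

€2,144.00

Springgate Parish, January 1 – December 1, 2015: 335 days → €146,000 × 1.3% × 335/365 = €1,742.0000
Maplestead Parish, December 2 – December 31, 2015: 30 days → €146,000 × 3.35% × 30/365 = €402.0000
Total = €2,144.0000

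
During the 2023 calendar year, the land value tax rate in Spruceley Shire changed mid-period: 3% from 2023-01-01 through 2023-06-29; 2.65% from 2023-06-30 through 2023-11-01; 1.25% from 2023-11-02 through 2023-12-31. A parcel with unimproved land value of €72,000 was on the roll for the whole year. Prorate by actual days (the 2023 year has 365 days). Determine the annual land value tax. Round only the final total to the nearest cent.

€1,866.58

2023-01-01 to 2023-06-29: 180 days at 3% → €72,000 × 3% × 180/365 = €1,065.2055
2023-06-30 to 2023-11-01: 125 days at 2.65% → €72,000 × 2.65% × 125/365 = €653.4247
2023-11-02 to 2023-12-31: 60 days at 1.25% → €72,000 × 1.25% × 60/365 = €147.9452
Total = €1,866.5753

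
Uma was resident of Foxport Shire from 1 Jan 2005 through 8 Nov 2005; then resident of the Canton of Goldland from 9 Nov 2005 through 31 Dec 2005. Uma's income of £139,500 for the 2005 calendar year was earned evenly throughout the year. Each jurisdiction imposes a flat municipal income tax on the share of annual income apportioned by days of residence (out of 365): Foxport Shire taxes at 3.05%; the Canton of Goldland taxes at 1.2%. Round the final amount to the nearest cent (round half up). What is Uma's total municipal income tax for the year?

Foxport Shire, 1 Jan – 8 Nov 2005: 312 days → £139,500 × 3.05% × 312/365 = £3,636.9370
The Canton of Goldland, 9 Nov – 31 Dec 2005: 53 days → £139,500 × 1.2% × 53/365 = £243.0740
Total = £3,880.0110

£3,880.01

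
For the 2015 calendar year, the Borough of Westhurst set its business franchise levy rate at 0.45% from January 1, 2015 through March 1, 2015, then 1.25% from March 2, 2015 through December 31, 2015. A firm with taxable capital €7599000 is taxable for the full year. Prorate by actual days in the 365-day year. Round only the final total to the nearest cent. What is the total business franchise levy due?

January 1 – March 1, 2015: 60 days at 0.45% → €7599000 × 0.45% × 60/365 = €5621.1781
March 2 – December 31, 2015: 305 days at 1.25% → €7599000 × 1.25% × 305/365 = €79373.1164
Total = €84994.2945

€84994.29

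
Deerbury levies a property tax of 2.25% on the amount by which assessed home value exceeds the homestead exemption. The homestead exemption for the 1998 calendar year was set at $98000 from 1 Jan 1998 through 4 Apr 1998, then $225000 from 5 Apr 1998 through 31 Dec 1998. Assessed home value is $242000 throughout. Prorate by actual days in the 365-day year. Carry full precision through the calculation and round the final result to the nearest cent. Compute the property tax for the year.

1 Jan – 4 Apr 1998: 94 days, exemption $98000 → ($242000 − $98000) × 2.25% × 94/365 = $834.4110
5 Apr – 31 Dec 1998: 271 days, exemption $225000 → ($242000 − $225000) × 2.25% × 271/365 = $283.9932
Total = $1118.4041

$1118.40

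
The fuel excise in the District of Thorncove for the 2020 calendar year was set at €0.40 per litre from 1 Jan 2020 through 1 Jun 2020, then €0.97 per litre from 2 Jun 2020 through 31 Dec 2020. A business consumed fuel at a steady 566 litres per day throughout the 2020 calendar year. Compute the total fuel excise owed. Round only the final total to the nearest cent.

€151,580.46

1 Jan – 1 Jun 2020: 153 days × 566 litres/day = 86,598 litres at €0.40/litre → €34,639.20
2 Jun – 31 Dec 2020: 213 days × 566 litres/day = 120,558 litres at €0.97/litre → €116,941.26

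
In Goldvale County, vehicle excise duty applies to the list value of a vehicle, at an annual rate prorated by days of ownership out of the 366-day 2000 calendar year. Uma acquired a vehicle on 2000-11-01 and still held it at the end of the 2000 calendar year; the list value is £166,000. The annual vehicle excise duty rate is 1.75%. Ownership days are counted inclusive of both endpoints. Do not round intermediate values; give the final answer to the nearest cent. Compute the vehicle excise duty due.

Days held (2000-11-01 to 2000-12-31): 61 out of 366
Tax = £166,000 × 1.75% × 61/366 = £484.1667

£484.17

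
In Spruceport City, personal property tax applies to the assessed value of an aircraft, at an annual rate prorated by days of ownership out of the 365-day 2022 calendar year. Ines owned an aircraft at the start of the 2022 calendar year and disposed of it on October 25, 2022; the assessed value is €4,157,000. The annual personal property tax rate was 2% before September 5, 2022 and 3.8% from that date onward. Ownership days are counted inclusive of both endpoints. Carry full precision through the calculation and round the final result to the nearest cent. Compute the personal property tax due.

€78,333.82

January 1 – September 4, 2022: 247 days at 2% → €4,157,000 × 2% × 247/365 = €56,261.8630
September 5 – October 25, 2022: 51 days at 3.8% → €4,157,000 × 3.8% × 51/365 = €22,071.9616
Total = €78,333.8247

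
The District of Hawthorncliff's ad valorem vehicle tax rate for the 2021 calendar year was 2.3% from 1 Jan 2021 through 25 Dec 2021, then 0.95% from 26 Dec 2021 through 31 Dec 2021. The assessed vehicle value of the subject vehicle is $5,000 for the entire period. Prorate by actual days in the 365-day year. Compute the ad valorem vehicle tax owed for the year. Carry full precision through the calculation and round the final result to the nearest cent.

1 Jan – 25 Dec 2021: 359 days at 2.3% → $5,000 × 2.3% × 359/365 = $113.1096
26 Dec – 31 Dec 2021: 6 days at 0.95% → $5,000 × 0.95% × 6/365 = $0.7808
Total = $113.8904

$113.89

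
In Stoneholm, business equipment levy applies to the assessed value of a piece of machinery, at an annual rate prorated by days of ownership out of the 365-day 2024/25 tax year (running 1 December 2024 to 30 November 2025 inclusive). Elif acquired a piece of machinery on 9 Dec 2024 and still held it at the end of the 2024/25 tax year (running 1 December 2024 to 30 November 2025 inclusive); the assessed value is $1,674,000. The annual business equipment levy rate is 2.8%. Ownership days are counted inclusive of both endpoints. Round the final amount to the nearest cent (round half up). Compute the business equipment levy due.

Days held (9 Dec 2024 – 30 Nov 2025): 357 out of 365
Tax = $1,674,000 × 2.8% × 357/365 = $45,844.6685

$45,844.67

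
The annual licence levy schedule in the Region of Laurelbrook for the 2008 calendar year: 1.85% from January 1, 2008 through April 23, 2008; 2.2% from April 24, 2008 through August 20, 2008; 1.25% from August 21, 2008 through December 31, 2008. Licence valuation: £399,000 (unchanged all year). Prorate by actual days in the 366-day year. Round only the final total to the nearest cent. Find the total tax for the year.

£6,965.60

January 1 – April 23, 2008: 114 days at 1.85% → £399,000 × 1.85% × 114/366 = £2,299.1557
April 24 – August 20, 2008: 119 days at 2.2% → £399,000 × 2.2% × 119/366 = £2,854.0492
August 21 – December 31, 2008: 133 days at 1.25% → £399,000 × 1.25% × 133/366 = £1,812.3975
Total = £6,965.6025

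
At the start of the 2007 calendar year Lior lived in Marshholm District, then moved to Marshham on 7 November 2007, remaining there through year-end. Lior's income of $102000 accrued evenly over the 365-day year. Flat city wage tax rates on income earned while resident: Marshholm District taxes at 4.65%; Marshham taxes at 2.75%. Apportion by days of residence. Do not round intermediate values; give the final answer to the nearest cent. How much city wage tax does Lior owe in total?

Marshholm District, 1 January – 6 November 2007: 310 days → $102000 × 4.65% × 310/365 = $4028.3014
Marshham, 7 November – 31 December 2007: 55 days → $102000 × 2.75% × 55/365 = $422.6712
Total = $4450.9726

$4450.97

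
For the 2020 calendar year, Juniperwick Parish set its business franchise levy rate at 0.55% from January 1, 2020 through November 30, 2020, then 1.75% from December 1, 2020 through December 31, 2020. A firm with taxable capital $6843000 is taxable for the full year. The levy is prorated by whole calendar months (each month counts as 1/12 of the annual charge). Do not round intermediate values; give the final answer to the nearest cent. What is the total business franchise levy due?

$44479.50

January 1 – November 30, 2020: 11 months at 0.55% → $6843000 × 0.55% × 11/12 = $34500.1250
December 1 – December 31, 2020: 1 month at 1.75% → $6843000 × 1.75% × 1/12 = $9979.3750
Total = $44479.5000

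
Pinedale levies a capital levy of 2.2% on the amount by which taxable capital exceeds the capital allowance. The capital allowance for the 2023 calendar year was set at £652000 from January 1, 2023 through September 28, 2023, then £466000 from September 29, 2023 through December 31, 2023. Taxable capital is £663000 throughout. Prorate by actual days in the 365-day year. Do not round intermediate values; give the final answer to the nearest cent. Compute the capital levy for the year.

January 1 – September 28, 2023: 271 days, exemption £652000 → (£663000 − £652000) × 2.2% × 271/365 = £179.6767
September 29 – December 31, 2023: 94 days, exemption £466000 → (£663000 − £466000) × 2.2% × 94/365 = £1116.1534
Total = £1295.8301

£1295.83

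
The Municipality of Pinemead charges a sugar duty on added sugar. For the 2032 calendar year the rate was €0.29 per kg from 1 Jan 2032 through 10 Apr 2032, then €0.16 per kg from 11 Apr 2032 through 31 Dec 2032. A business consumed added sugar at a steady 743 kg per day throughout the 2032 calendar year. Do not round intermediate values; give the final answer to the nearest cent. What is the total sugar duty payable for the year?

1 Jan – 10 Apr 2032: 101 days × 743 kg/day = 75,043 kg at €0.29/kg → €21,762.47
11 Apr – 31 Dec 2032: 265 days × 743 kg/day = 196,895 kg at €0.16/kg → €31,503.20

€53,265.67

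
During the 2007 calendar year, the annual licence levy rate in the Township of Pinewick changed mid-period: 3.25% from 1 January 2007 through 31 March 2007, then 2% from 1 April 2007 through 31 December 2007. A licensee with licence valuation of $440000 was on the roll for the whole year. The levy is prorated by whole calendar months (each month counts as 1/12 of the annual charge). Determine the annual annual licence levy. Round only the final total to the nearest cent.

1 January – 31 March 2007: 3 months at 3.25% → $440000 × 3.25% × 3/12 = $3575.0000
1 April – 31 December 2007: 9 months at 2% → $440000 × 2% × 9/12 = $6600.0000
Total = $10175.0000

$10175.00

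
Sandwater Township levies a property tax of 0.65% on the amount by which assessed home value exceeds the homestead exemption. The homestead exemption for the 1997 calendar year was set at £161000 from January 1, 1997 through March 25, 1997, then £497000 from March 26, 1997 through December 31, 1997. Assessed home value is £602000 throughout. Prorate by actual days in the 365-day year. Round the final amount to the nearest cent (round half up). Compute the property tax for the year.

January 1 – March 25, 1997: 84 days, exemption £161000 → (£602000 − £161000) × 0.65% × 84/365 = £659.6877
March 26 – December 31, 1997: 281 days, exemption £497000 → (£602000 − £497000) × 0.65% × 281/365 = £525.4315
Total = £1185.1192

£1185.12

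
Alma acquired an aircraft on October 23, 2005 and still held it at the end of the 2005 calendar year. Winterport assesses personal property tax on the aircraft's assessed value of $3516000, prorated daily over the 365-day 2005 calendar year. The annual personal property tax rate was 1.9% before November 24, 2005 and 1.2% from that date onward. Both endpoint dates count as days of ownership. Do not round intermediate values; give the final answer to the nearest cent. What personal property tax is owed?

$10249.38

October 23 – November 23, 2005: 32 days at 1.9% → $3516000 × 1.9% × 32/365 = $5856.7890
November 24 – December 31, 2005: 38 days at 1.2% → $3516000 × 1.2% × 38/365 = $4392.5918
Total = $10249.3808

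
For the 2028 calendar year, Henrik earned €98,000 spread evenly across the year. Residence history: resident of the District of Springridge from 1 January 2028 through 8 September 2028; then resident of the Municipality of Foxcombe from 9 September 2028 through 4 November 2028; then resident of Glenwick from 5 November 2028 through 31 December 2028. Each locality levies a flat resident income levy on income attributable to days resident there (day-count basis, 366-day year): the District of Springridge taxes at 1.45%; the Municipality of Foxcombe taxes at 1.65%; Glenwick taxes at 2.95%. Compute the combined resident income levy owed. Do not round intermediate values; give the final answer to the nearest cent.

The District of Springridge, 1 January – 8 September 2028: 252 days → €98,000 × 1.45% × 252/366 = €978.3934
The Municipality of Foxcombe, 9 September – 4 November 2028: 57 days → €98,000 × 1.65% × 57/366 = €251.8279
Glenwick, 5 November – 31 December 2028: 57 days → €98,000 × 2.95% × 57/366 = €450.2377
Total = €1,680.4590

€1,680.46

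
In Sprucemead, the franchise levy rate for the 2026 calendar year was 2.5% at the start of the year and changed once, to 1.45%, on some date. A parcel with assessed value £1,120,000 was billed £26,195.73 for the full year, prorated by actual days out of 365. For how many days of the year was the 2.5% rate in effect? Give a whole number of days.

Let d = days at the first rate; then 365 − d days at the second rate.
£1,120,000 × [2.5%·d + 1.45%·(365−d)] / 365 = £26,195.73
Solving gives d = 309, so the new rate took effect on November 6, 2026.

309 days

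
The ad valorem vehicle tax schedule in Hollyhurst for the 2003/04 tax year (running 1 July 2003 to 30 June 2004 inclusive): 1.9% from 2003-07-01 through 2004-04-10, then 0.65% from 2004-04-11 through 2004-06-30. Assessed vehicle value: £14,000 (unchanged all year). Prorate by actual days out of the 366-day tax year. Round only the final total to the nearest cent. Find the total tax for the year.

£227.27

2003-07-01 to 2004-04-10: 285 days at 1.9% → £14,000 × 1.9% × 285/366 = £207.1311
2004-04-11 to 2004-06-30: 81 days at 0.65% → £14,000 × 0.65% × 81/366 = £20.1393
Total = £227.2705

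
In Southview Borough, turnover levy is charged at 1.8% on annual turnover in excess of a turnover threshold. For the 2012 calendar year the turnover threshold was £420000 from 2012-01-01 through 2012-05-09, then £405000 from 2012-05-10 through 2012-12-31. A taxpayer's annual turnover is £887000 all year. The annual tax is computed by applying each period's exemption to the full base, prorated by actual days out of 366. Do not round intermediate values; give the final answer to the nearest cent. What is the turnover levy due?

£8580.10

2012-01-01 to 2012-05-09: 130 days, exemption £420000 → (£887000 − £420000) × 1.8% × 130/366 = £2985.7377
2012-05-10 to 2012-12-31: 236 days, exemption £405000 → (£887000 − £405000) × 1.8% × 236/366 = £5594.3607
Total = £8580.0984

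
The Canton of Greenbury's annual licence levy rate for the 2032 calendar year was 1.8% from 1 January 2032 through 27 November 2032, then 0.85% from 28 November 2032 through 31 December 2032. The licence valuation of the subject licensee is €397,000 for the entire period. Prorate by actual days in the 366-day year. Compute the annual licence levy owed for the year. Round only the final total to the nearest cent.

€6,795.64

1 January – 27 November 2032: 332 days at 1.8% → €397,000 × 1.8% × 332/366 = €6,482.1639
28 November – 31 December 2032: 34 days at 0.85% → €397,000 × 0.85% × 34/366 = €313.4781
Total = €6,795.6421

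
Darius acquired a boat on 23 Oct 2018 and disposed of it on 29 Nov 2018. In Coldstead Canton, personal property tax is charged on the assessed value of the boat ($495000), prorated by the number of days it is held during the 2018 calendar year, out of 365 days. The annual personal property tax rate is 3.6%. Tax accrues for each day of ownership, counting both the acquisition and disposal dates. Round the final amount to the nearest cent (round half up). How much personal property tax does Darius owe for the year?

Days held (23 Oct – 29 Nov 2018): 38 out of 365
Tax = $495000 × 3.6% × 38/365 = $1855.2329

$1855.23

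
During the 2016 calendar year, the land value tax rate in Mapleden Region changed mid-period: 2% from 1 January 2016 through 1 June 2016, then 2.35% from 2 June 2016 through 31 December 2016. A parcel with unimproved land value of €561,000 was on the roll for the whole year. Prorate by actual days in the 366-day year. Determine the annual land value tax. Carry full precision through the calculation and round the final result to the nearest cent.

€12,362.69

1 January – 1 June 2016: 153 days at 2% → €561,000 × 2% × 153/366 = €4,690.3279
2 June – 31 December 2016: 213 days at 2.35% → €561,000 × 2.35% × 213/366 = €7,672.3648
Total = €12,362.6926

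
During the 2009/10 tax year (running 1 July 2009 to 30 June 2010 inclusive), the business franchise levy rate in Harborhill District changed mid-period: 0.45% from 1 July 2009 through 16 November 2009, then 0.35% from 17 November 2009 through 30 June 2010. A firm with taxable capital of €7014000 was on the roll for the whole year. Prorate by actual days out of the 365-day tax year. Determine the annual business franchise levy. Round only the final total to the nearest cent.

€27220.08

1 July – 16 November 2009: 139 days at 0.45% → €7014000 × 0.45% × 139/365 = €12019.8822
17 November 2009 – 30 June 2010: 226 days at 0.35% → €7014000 × 0.35% × 226/365 = €15200.2027
Total = €27220.0849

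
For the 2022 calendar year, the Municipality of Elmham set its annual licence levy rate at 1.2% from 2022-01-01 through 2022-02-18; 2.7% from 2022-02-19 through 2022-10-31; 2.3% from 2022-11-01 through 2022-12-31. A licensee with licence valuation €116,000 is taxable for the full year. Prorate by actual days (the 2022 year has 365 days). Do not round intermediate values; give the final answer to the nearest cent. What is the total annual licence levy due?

2022-01-01 to 2022-02-18: 49 days at 1.2% → €116,000 × 1.2% × 49/365 = €186.8712
2022-02-19 to 2022-10-31: 255 days at 2.7% → €116,000 × 2.7% × 255/365 = €2,188.1096
2022-11-01 to 2022-12-31: 61 days at 2.3% → €116,000 × 2.3% × 61/365 = €445.8849
Total = €2,820.8658

€2,820.87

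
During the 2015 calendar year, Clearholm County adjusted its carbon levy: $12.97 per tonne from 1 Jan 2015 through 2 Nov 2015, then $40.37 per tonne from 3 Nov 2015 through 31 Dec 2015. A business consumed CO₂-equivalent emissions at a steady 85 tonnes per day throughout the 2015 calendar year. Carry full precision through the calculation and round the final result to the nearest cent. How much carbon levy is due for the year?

$539,805.25

1 Jan – 2 Nov 2015: 306 days × 85 tonnes/day = 26,010 tonnes at $12.97/tonne → $337,349.70
3 Nov – 31 Dec 2015: 59 days × 85 tonnes/day = 5,015 tonnes at $40.37/tonne → $202,455.55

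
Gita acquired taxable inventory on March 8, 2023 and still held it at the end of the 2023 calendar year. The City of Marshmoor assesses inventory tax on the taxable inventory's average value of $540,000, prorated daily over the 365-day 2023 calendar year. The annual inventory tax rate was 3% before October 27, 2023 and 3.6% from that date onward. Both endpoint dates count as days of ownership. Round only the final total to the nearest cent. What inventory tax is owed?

March 8 – October 26, 2023: 233 days at 3% → $540,000 × 3% × 233/365 = $10,341.3699
October 27 – December 31, 2023: 66 days at 3.6% → $540,000 × 3.6% × 66/365 = $3,515.1781
Total = $13,856.5479

$13,856.55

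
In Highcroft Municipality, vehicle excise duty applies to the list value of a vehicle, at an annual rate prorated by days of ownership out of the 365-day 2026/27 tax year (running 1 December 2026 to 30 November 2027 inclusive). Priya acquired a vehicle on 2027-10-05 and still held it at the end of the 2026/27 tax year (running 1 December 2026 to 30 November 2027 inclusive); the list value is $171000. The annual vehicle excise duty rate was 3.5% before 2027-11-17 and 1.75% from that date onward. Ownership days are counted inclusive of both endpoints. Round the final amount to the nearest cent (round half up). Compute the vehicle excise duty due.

$819.86

2027-10-05 to 2027-11-16: 43 days at 3.5% → $171000 × 3.5% × 43/365 = $705.0822
2027-11-17 to 2027-11-30: 14 days at 1.75% → $171000 × 1.75% × 14/365 = $114.7808
Total = $819.8630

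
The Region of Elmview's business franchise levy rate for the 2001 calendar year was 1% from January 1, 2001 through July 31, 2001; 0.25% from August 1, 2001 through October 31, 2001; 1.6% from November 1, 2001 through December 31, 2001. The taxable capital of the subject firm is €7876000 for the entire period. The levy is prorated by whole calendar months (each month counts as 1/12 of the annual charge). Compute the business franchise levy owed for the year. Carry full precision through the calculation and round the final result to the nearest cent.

€71868.50

January 1 – July 31, 2001: 7 months at 1% → €7876000 × 1% × 7/12 = €45943.3333
August 1 – October 31, 2001: 3 months at 0.25% → €7876000 × 0.25% × 3/12 = €4922.5000
November 1 – December 31, 2001: 2 months at 1.6% → €7876000 × 1.6% × 2/12 = €21002.6667
Total = €71868.5000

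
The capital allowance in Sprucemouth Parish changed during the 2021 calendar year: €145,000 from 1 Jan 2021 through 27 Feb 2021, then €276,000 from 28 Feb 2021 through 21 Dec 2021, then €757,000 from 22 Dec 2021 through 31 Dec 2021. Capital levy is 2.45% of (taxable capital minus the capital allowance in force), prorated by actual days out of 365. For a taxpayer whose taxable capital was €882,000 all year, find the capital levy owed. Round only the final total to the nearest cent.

€15,034.14

1 Jan – 27 Feb 2021: 58 days, exemption €145,000 → (€882,000 − €145,000) × 2.45% × 58/365 = €2,869.2521
28 Feb – 21 Dec 2021: 297 days, exemption €276,000 → (€882,000 − €276,000) × 2.45% × 297/365 = €12,080.9836
22 Dec – 31 Dec 2021: 10 days, exemption €757,000 → (€882,000 − €757,000) × 2.45% × 10/365 = €83.9041
Total = €15,034.1397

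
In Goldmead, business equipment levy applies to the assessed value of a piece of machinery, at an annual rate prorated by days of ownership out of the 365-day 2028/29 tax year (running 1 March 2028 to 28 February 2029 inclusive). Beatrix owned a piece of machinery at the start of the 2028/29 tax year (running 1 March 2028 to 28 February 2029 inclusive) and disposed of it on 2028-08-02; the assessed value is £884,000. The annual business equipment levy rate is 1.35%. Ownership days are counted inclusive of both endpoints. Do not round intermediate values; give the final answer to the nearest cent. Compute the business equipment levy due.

£5,067.86

Days held (2028-03-01 to 2028-08-02): 155 out of 365
Tax = £884,000 × 1.35% × 155/365 = £5,067.8630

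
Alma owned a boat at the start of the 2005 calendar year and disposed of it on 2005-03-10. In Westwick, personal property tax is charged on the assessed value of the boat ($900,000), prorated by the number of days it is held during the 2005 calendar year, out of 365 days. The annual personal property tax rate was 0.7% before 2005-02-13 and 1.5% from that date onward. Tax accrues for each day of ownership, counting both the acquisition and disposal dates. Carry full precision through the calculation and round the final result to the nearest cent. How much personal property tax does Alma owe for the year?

2005-01-01 to 2005-02-12: 43 days at 0.7% → $900,000 × 0.7% × 43/365 = $742.1918
2005-02-13 to 2005-03-10: 26 days at 1.5% → $900,000 × 1.5% × 26/365 = $961.6438
Total = $1,703.8356

$1,703.84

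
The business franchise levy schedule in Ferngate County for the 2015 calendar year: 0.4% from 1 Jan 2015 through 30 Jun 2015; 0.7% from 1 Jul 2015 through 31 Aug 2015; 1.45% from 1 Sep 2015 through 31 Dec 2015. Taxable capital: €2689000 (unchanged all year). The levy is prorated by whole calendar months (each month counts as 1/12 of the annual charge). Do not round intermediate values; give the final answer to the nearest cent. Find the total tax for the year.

1 Jan – 30 Jun 2015: 6 months at 0.4% → €2689000 × 0.4% × 6/12 = €5378.0000
1 Jul – 31 Aug 2015: 2 months at 0.7% → €2689000 × 0.7% × 2/12 = €3137.1667
1 Sep – 31 Dec 2015: 4 months at 1.45% → €2689000 × 1.45% × 4/12 = €12996.8333
Total = €21512.0000

€21512.00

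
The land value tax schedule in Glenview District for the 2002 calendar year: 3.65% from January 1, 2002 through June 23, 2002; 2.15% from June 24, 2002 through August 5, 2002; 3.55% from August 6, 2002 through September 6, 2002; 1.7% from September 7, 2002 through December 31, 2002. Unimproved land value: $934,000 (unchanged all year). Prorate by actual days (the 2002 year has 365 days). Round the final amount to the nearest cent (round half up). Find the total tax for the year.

$26,570.38

January 1 – June 23, 2002: 174 days at 3.65% → $934,000 × 3.65% × 174/365 = $16,251.6000
June 24 – August 5, 2002: 43 days at 2.15% → $934,000 × 2.15% × 43/365 = $2,365.7068
August 6 – September 6, 2002: 32 days at 3.55% → $934,000 × 3.55% × 32/365 = $2,906.9151
September 7 – December 31, 2002: 116 days at 1.7% → $934,000 × 1.7% × 116/365 = $5,046.1589
Total = $26,570.3808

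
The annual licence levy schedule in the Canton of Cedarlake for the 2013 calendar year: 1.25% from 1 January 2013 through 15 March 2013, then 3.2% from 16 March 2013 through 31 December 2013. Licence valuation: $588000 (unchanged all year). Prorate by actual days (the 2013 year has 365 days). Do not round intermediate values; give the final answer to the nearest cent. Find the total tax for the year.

1 January – 15 March 2013: 74 days at 1.25% → $588000 × 1.25% × 74/365 = $1490.1370
16 March – 31 December 2013: 291 days at 3.2% → $588000 × 3.2% × 291/365 = $15001.2493
Total = $16491.3863

$16491.39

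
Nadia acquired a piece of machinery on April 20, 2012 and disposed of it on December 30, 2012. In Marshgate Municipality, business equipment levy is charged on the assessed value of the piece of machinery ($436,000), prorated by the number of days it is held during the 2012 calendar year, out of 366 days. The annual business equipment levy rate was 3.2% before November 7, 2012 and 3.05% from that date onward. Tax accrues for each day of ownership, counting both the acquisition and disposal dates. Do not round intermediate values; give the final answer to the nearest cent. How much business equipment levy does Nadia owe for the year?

$9,624.16

April 20 – November 6, 2012: 201 days at 3.2% → $436,000 × 3.2% × 201/366 = $7,662.1639
November 7 – December 30, 2012: 54 days at 3.05% → $436,000 × 3.05% × 54/366 = $1,962.0000
Total = $9,624.1639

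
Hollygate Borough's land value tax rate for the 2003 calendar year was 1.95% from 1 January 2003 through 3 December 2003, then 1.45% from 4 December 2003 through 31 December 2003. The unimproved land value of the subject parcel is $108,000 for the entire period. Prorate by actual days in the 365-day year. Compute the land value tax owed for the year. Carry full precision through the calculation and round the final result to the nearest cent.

1 January – 3 December 2003: 337 days at 1.95% → $108,000 × 1.95% × 337/365 = $1,944.4438
4 December – 31 December 2003: 28 days at 1.45% → $108,000 × 1.45% × 28/365 = $120.1315
Total = $2,064.5753

$2,064.58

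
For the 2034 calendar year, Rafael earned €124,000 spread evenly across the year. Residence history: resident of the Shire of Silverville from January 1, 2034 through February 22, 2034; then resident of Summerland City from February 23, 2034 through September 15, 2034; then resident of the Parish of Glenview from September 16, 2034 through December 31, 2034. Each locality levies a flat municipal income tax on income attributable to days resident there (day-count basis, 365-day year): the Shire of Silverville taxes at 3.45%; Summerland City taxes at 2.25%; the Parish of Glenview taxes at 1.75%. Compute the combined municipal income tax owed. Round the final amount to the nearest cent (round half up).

€2,824.31

The Shire of Silverville, January 1 – February 22, 2034: 53 days → €124,000 × 3.45% × 53/365 = €621.1890
Summerland City, February 23 – September 15, 2034: 205 days → €124,000 × 2.25% × 205/365 = €1,566.9863
The Parish of Glenview, September 16 – December 31, 2034: 107 days → €124,000 × 1.75% × 107/365 = €636.1370
Total = €2,824.3123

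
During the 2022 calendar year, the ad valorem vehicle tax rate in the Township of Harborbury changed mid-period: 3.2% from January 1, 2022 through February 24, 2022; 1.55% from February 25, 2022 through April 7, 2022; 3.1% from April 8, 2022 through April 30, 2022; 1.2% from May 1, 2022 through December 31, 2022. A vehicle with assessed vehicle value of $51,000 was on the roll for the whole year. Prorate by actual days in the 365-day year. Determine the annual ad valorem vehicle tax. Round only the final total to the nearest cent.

$847.30

January 1 – February 24, 2022: 55 days at 3.2% → $51,000 × 3.2% × 55/365 = $245.9178
February 25 – April 7, 2022: 42 days at 1.55% → $51,000 × 1.55% × 42/365 = $90.9616
April 8 – April 30, 2022: 23 days at 3.1% → $51,000 × 3.1% × 23/365 = $99.6247
May 1 – December 31, 2022: 245 days at 1.2% → $51,000 × 1.2% × 245/365 = $410.7945
Total = $847.2986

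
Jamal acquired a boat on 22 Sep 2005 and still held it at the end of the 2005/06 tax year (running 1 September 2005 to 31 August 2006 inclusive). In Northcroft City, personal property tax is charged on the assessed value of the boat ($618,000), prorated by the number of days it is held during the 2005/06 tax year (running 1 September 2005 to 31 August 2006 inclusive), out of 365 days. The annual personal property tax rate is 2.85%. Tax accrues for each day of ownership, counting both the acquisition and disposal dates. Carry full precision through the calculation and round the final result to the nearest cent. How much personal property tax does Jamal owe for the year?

$16,599.65

Days held (22 Sep 2005 – 31 Aug 2006): 344 out of 365
Tax = $618,000 × 2.85% × 344/365 = $16,599.6493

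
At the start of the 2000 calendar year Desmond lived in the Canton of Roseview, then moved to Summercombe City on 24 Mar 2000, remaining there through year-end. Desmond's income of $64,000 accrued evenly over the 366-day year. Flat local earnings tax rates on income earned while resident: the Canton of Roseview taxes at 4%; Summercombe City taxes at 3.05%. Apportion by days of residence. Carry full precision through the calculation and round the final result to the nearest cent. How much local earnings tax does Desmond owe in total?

$2,089.88

The Canton of Roseview, 1 Jan – 23 Mar 2000: 83 days → $64,000 × 4% × 83/366 = $580.5464
Summercombe City, 24 Mar – 31 Dec 2000: 283 days → $64,000 × 3.05% × 283/366 = $1,509.3333
Total = $2,089.8798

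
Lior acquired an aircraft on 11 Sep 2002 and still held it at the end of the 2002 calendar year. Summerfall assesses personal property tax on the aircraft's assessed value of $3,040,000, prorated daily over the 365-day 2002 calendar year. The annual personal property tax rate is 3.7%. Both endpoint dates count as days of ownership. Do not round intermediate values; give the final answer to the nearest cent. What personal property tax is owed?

$34,514.41

Days held (11 Sep – 31 Dec 2002): 112 out of 365
Tax = $3,040,000 × 3.7% × 112/365 = $34,514.4110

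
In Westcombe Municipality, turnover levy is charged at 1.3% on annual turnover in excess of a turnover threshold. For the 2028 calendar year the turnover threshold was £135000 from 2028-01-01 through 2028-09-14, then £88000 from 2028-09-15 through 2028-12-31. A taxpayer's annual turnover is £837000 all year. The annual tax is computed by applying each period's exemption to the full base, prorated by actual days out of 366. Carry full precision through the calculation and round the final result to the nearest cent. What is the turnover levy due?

£9306.30

2028-01-01 to 2028-09-14: 258 days, exemption £135000 → (£837000 − £135000) × 1.3% × 258/366 = £6433.0820
2028-09-15 to 2028-12-31: 108 days, exemption £88000 → (£837000 − £88000) × 1.3% × 108/366 = £2873.2131
Total = £9306.2951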